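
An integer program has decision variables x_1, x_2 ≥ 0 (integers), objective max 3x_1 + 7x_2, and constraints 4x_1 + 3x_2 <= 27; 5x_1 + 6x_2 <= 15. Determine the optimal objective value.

14

(x_1,x_2)=(0,2) is feasible, giving 14.
(x_1,x_2)=(1,1) is feasible, giving 10.
(x_1,x_2)=(0,1) is feasible, giving 7.
The best lattice point is (0,2), giving 14.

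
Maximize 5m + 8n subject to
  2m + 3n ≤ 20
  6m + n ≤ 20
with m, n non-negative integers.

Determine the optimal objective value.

The continuous relaxation peaks at (0, 6.67) with value 53.33; rounding to a feasible lattice point costs some objective.
(m,n)=(1,6): 2·1+3·6=20≤20, 6·1+1·6=12≤20, objective 53.
(m,n)=(2,5): 2·2+3·5=19≤20, 6·2+1·5=17≤20, objective 50.
(m,n)=(0,6): 2·0+3·6=18≤20, 6·0+1·6=6≤20, objective 48.
No feasible integer point exceeds 53.

53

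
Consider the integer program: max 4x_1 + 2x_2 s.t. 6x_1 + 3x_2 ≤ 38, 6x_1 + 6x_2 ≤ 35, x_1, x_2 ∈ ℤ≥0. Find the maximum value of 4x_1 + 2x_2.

Relaxing integrality, the LP optimum is 23.33 at (x_1,x_2) = (5.83, 0), which is not an integer point.
(x_1,x_2)=(5,0): 6·5+3·0=30≤38, 6·5+6·0=30≤35, objective 20.
(x_1,x_2)=(4,1): 6·4+3·1=27≤38, 6·4+6·1=30≤35, objective 18.
(x_1,x_2)=(4,0): 6·4+3·0=24≤38, 6·4+6·0=24≤35, objective 16.
No feasible integer point exceeds 20.

20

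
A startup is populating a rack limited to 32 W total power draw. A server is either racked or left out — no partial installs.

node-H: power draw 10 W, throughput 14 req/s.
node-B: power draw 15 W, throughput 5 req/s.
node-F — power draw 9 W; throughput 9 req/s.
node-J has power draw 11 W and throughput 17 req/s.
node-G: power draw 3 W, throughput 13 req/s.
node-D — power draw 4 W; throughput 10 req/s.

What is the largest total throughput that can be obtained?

node-H + node-F + node-G + node-D: power draw 10 + 9 + 3 + 4 = 26 ≤ 32, throughput 14 + 9 + 13 + 10 = 46.
node-H + node-J + node-G + node-D: power draw 10 + 11 + 3 + 4 = 28 ≤ 32, throughput 14 + 17 + 13 + 10 = 54.
node-F + node-J + node-G + node-D: power draw 9 + 11 + 3 + 4 = 27 ≤ 32, throughput 9 + 17 + 13 + 10 = 49.
Best is node-H, node-J, node-G, and node-D with total throughput 54.

54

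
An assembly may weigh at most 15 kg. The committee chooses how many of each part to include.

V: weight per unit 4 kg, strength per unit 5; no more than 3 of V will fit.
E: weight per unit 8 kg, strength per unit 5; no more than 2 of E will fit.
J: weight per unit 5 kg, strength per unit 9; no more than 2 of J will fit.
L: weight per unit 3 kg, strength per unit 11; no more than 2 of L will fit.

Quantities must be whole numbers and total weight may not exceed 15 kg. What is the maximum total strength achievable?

36

L has the best ratio (11/3); taking only L gives at most 2×11 = 22 (stopped by the supply cap of 2).
Mixing does better — 1×V, 1×J, and 2×L: weight 15 ≤ 15, strength 1·5 + 1·9 + 2·11 = 36.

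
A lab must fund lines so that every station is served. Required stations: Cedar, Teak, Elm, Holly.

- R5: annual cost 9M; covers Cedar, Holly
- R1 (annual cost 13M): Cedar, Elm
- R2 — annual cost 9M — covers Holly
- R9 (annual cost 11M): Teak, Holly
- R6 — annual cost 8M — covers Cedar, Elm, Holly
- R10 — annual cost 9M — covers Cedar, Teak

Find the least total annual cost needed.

Choose R6 and R10: together they cover Cedar, Teak, Elm, Holly — every station.
Total annual cost: 8 + 9 = 17.
No cover costs less than 17.

17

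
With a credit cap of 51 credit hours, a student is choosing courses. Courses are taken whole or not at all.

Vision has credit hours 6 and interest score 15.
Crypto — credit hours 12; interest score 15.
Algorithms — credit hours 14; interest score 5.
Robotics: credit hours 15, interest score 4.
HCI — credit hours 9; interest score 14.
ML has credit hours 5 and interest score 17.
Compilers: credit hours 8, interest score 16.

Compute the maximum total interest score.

77

Vision + Crypto + HCI + ML + Compilers: credit hours 6 + 12 + 9 + 5 + 8 = 40 ≤ 51, interest score 15 + 15 + 14 + 17 + 16 = 77.
Vision + Crypto + Algorithms + ML + Compilers: credit hours 6 + 12 + 14 + 5 + 8 = 45 ≤ 51, interest score 15 + 15 + 5 + 17 + 16 = 68.
Vision + Algorithms + HCI + ML + Compilers: credit hours 6 + 14 + 9 + 5 + 8 = 42 ≤ 51, interest score 15 + 5 + 14 + 17 + 16 = 67.
Best is Vision, Crypto, HCI, ML, and Compilers with total interest score 77.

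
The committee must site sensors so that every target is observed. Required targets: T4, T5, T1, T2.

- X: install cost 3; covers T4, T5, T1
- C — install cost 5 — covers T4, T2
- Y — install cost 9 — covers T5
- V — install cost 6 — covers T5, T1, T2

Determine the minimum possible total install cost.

Choose X and C: together they cover T4, T5, T1, T2 — every target.
Total install cost: 3 + 5 = 8.
No cover costs less than 8.

8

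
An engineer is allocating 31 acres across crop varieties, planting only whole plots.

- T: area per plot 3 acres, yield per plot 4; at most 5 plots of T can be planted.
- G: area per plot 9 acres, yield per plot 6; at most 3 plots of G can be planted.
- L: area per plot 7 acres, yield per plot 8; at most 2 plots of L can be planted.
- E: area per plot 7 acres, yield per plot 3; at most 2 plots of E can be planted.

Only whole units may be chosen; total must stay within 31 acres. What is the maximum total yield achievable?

36

Take 5×T and 2×L: area 29 ≤ 31, yield 5·4 + 2·8 = 36.
T has the best ratio (4/3) and is taken to its limit of 5; remaining capacity is filled optimally with the others.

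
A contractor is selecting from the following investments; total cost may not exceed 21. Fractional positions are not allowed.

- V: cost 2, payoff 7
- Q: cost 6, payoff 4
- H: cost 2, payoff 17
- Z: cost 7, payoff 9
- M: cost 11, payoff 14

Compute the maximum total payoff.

This is an integer program with binary decision variables.
V + H + M: cost 2 + 2 + 11 = 15 ≤ 21, payoff 7 + 17 + 14 = 38.
H + Z + M: cost 2 + 7 + 11 = 20 ≤ 21, payoff 17 + 9 + 14 = 40.
V + Q + H + M: cost 2 + 6 + 2 + 11 = 21 ≤ 21, payoff 7 + 4 + 17 + 14 = 42.
Best is V, Q, H, and M with total payoff 42.

42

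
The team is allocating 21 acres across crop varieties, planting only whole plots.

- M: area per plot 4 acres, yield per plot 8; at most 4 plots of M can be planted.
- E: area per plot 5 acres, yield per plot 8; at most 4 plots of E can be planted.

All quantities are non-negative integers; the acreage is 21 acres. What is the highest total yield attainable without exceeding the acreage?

40

M has the best ratio (8/4); taking only M gives at most 4×8 = 32 (stopped by the supply cap of 4).
Mixing does better — 4×M and 1×E: area 21 ≤ 21, yield 4·8 + 1·8 = 40.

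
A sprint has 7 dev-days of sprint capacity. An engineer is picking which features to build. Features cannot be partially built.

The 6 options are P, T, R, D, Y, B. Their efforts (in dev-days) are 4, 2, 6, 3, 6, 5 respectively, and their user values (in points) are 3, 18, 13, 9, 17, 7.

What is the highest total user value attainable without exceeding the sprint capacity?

27

P + T: effort 4 + 2 = 6 ≤ 7, user value 3 + 18 = 21.
T + B: effort 2 + 5 = 7 ≤ 7, user value 18 + 7 = 25.
T + D: effort 2 + 3 = 5 ≤ 7, user value 18 + 9 = 27.
Best is T and D with total user value 27.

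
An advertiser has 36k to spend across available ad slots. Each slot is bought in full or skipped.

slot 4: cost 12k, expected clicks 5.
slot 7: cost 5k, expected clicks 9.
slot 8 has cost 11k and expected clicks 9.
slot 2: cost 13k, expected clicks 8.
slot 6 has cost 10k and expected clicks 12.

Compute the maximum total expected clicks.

30

Treat it as a binary knapsack problem.
slot 8 + slot 2 + slot 6: cost 11 + 13 + 10 = 34 ≤ 36, expected clicks 9 + 8 + 12 = 29.
slot 7 + slot 2 + slot 6: cost 5 + 13 + 10 = 28 ≤ 36, expected clicks 9 + 8 + 12 = 29.
slot 7 + slot 8 + slot 6: cost 5 + 11 + 10 = 26 ≤ 36, expected clicks 9 + 9 + 12 = 30.
Best is slot 7, slot 8, and slot 6 with total expected clicks 30.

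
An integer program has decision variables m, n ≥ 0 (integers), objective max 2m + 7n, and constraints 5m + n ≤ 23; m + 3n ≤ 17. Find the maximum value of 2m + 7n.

39

Relaxing integrality, the LP optimum is 39.67 at (m,n) = (0, 5.67), which is not an integer point.
(m,n)=(2,5): 5·2+1·5=15≤23, 1·2+3·5=17≤17, objective 39.
(m,n)=(1,5): 5·1+1·5=10≤23, 1·1+3·5=16≤17, objective 37.
(m,n)=(0,5): 5·0+1·5=5≤23, 1·0+3·5=15≤17, objective 35.
(m,n)=(3,4): 5·3+1·4=19≤23, 1·3+3·4=15≤17, objective 34.
No feasible integer point exceeds 39.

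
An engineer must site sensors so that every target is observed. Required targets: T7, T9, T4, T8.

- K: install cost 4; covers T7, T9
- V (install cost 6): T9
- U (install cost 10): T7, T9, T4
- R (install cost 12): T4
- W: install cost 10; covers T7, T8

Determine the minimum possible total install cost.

The greedy cost-per-new-target heuristic would pick K, U, and W for 24, but a cheaper cover exists.
Choose U and W: together they cover T7, T9, T4, T8 — every target.
Total install cost: 10 + 10 = 20.
No cover costs less than 20.

20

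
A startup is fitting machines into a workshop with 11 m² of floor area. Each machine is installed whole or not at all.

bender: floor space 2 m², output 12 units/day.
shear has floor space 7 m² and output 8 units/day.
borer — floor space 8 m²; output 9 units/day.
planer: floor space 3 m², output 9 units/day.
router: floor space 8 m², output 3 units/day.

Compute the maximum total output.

Treat it as a binary knapsack problem.
bender + planer: floor space 2 + 3 = 5 ≤ 11, output 12 + 9 = 21.
bender + borer: floor space 2 + 8 = 10 ≤ 11, output 12 + 9 = 21.
The maximum output is 21; one optimal choice is bender and planer.

21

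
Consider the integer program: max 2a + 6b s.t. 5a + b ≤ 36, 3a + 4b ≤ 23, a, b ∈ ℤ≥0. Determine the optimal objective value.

The continuous relaxation peaks at (0, 5.75) with value 34.50; rounding to a feasible lattice point costs some objective.
(a,b)=(1,5): 5·1+1·5=10≤36, 3·1+4·5=23≤23, objective 32.
(a,b)=(0,5): 5·0+1·5=5≤36, 3·0+4·5=20≤23, objective 30.
(a,b)=(2,4): 5·2+1·4=14≤36, 3·2+4·4=22≤23, objective 28.
Maximum is 32 at (a,b)=(1,5).

32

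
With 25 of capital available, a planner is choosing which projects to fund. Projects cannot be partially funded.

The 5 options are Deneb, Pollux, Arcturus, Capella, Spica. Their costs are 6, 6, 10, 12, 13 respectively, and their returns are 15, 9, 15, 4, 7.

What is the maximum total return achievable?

Treat it as a binary knapsack problem.
Take Deneb, Pollux, and Arcturus: cost 6 + 6 + 10 = 22 ≤ 25, return 15 + 9 + 15 = 39.
No other feasible combination does better.

39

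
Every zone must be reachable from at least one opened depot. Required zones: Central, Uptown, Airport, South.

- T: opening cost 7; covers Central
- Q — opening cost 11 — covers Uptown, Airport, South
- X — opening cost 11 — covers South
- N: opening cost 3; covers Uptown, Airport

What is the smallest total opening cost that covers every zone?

18

The greedy cost-per-new-zone heuristic would pick N, T, and Q for 21, but a cheaper cover exists.
Choose T and Q: together they cover Central, Uptown, Airport, South — every zone.
Total opening cost: 7 + 11 = 18.
No cover costs less than 18.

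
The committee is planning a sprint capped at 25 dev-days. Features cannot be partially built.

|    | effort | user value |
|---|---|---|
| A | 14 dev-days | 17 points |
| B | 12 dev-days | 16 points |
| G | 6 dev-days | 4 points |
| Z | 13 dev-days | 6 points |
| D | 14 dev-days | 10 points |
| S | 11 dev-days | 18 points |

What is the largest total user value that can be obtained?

Take A and S: effort 14 + 11 = 25 ≤ 25, user value 17 + 18 = 35.
No other feasible combination does better.

35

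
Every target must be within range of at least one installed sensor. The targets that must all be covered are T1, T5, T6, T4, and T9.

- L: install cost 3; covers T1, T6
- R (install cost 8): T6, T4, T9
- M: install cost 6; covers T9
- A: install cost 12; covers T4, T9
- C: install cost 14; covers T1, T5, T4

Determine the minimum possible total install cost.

22

This is a weighted set-cover instance.
The greedy cost-per-new-target heuristic would pick L, R, and C for 25, but a cheaper cover exists.
Choose R and C: together they cover T1, T5, T6, T4, T9 — every target.
Total install cost: 8 + 14 = 22.
No cover costs less than 22.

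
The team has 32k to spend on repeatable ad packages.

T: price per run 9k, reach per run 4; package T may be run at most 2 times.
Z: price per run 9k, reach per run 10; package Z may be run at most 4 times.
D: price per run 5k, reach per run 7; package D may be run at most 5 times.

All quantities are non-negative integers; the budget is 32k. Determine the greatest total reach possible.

38

This is a bounded integer knapsack.
Take 1×Z and 4×D: price 29 ≤ 32, reach 1·10 + 4·7 = 38.
No other integer combination yields more.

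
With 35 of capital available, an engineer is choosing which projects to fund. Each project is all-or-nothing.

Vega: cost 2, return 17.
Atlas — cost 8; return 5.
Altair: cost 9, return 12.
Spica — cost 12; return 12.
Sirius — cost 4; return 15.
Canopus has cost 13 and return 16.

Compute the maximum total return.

Allowing fractional choices, the relaxed optimum would be about 67.0, but projects are indivisible.
Vega + Spica + Sirius + Canopus: cost 2 + 12 + 4 + 13 = 31 ≤ 35, return 17 + 12 + 15 + 16 = 60.
Vega + Altair + Sirius + Canopus: cost 2 + 9 + 4 + 13 = 28 ≤ 35, return 17 + 12 + 15 + 16 = 60.
Vega + Atlas + Altair + Spica + Sirius: cost 2 + 8 + 9 + 12 + 4 = 35 ≤ 35, return 17 + 5 + 12 + 12 + 15 = 61.
Best is Vega, Atlas, Altair, Spica, and Sirius with total return 61.

61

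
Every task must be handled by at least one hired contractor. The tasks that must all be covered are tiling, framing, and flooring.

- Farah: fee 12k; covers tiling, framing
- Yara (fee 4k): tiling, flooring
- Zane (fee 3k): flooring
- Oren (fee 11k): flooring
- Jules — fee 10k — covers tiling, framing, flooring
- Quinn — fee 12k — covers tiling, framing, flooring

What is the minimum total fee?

10

The greedy cost-per-new-task heuristic would pick Yara and Jules for 14, but a cheaper cover exists.
Jules alone covers tiling, framing, flooring — every task.
Total fee: 10.
No cover costs less than 10.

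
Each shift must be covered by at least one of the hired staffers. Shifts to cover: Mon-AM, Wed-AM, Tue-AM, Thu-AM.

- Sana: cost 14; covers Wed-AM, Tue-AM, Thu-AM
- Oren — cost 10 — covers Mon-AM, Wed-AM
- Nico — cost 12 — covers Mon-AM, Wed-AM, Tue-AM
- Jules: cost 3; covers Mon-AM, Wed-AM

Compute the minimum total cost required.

Choose Sana and Jules: together they cover Mon-AM, Wed-AM, Tue-AM, Thu-AM — every shift.
Total cost: 14 + 3 = 17.
No cover costs less than 17.

17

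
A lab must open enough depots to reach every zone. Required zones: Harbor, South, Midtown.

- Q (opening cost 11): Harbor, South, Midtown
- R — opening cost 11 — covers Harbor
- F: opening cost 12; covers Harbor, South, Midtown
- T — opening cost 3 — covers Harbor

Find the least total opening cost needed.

11

This is an integer covering problem.
The greedy cost-per-new-zone heuristic would pick T and Q for 14, but a cheaper cover exists.
Q alone covers Harbor, South, Midtown — every zone.
Total opening cost: 11.
No cover costs less than 11.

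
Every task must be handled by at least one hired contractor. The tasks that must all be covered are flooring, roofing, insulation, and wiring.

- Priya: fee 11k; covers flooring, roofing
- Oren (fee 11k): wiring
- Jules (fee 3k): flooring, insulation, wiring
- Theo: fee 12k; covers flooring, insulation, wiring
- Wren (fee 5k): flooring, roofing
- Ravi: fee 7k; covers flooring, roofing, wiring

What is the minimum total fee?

This is an integer covering problem.
Choose Jules and Wren: together they cover flooring, roofing, insulation, wiring — every task.
Total fee: 3 + 5 = 8.

8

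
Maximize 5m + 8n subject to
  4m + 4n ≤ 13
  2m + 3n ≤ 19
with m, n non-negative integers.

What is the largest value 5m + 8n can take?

24

(m,n)=(0,3) is feasible, giving 24.
(m,n)=(1,2) is feasible, giving 21.
No feasible integer point exceeds 24.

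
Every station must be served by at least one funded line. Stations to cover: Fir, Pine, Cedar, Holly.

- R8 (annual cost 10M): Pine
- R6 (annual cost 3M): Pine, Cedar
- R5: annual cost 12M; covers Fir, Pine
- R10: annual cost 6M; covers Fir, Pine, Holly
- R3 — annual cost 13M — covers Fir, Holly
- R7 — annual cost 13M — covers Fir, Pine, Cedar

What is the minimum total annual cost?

Choose R6 and R10: together they cover Fir, Pine, Cedar, Holly — every station.
Total annual cost: 3 + 6 = 9.
No cover costs less than 9.

9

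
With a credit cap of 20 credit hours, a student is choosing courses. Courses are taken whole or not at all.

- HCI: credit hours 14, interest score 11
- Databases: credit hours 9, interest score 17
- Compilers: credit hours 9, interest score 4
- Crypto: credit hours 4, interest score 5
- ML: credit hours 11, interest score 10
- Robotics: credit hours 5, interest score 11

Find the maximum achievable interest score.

33

This is an integer program with binary decision variables.
Databases + Robotics: credit hours 9 + 5 = 14 ≤ 20, interest score 17 + 11 = 28.
Databases + Crypto + Robotics: credit hours 9 + 4 + 5 = 18 ≤ 20, interest score 17 + 5 + 11 = 33.
Best is Databases, Crypto, and Robotics with total interest score 33.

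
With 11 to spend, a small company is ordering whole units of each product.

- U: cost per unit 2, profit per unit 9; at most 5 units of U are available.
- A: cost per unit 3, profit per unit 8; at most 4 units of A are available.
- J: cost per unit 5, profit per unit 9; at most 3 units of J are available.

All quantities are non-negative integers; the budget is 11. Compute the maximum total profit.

U has the best ratio (9/2); taking only U gives at most 5×9 = 45 (stopped by the cost limit).
Optimal: 5×U: cost 10 ≤ 11, profit 5·9 = 45.

45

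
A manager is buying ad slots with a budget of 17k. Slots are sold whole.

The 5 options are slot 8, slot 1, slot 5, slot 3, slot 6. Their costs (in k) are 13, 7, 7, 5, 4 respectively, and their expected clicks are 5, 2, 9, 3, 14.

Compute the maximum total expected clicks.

26

Allowing fractional choices, the relaxed optimum would be about 26.4, but ad slots are indivisible.
slot 5 + slot 6: cost 7 + 4 = 11 ≤ 17, expected clicks 9 + 14 = 23.
slot 5 + slot 3 + slot 6: cost 7 + 5 + 4 = 16 ≤ 17, expected clicks 9 + 3 + 14 = 26.
Best is slot 5, slot 3, and slot 6 with total expected clicks 26.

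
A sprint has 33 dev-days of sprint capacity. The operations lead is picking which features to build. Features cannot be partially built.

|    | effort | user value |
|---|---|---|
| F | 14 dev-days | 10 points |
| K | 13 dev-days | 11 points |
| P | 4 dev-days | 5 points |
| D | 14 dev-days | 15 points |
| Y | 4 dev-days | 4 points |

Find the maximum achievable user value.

Allowing fractional choices, the relaxed optimum would be about 33.3, but features are indivisible.
K + D + Y: effort 13 + 14 + 4 = 31 ≤ 33, user value 11 + 15 + 4 = 30.
K + P + D: effort 13 + 4 + 14 = 31 ≤ 33, user value 11 + 5 + 15 = 31.
Best is K, P, and D with total user value 31.

31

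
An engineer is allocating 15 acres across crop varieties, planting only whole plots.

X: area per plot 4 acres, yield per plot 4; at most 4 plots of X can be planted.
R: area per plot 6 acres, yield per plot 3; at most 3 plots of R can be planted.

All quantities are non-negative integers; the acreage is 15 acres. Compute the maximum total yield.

3×X: area 12 ≤ 15, yield 3·4 = 12.
2×X and 1×R: area 14 ≤ 15, yield 2·4 + 1·3 = 11.
Best is 12.

12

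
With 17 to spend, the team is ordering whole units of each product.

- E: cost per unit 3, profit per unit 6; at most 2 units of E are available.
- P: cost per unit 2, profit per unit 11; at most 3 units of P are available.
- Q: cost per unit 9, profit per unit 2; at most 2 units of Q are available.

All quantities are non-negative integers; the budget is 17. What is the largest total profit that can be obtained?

This is a bounded integer knapsack.
P has the best ratio (11/2); taking only P gives at most 3×11 = 33 (stopped by the supply cap of 3).
Mixing does better — 2×E and 3×P: cost 12 ≤ 17, profit 2·6 + 3·11 = 45.

45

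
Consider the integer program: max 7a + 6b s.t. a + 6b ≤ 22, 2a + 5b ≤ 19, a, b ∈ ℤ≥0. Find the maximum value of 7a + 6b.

63

(a,b)=(9,0): 1·9+6·0=9≤22, 2·9+5·0=18≤19, objective 63.
(a,b)=(8,0): 1·8+6·0=8≤22, 2·8+5·0=16≤19, objective 56.
Maximum is 63 at (a,b)=(9,0).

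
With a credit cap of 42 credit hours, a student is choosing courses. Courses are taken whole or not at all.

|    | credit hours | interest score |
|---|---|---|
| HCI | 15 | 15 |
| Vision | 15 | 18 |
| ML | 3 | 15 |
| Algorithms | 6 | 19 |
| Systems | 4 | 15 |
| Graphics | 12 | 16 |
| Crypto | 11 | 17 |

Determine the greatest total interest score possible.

84

Allowing fractional choices, the relaxed optimum would be about 89.2, but courses are indivisible.
Vision + ML + Algorithms + Systems + Crypto: credit hours 15 + 3 + 6 + 4 + 11 = 39 ≤ 42, interest score 18 + 15 + 19 + 15 + 17 = 84.
ML + Algorithms + Systems + Graphics + Crypto: credit hours 3 + 6 + 4 + 12 + 11 = 36 ≤ 42, interest score 15 + 19 + 15 + 16 + 17 = 82.
Vision + ML + Algorithms + Systems + Graphics: credit hours 15 + 3 + 6 + 4 + 12 = 40 ≤ 42, interest score 18 + 15 + 19 + 15 + 16 = 83.
Best is Vision, ML, Algorithms, Systems, and Crypto with total interest score 84.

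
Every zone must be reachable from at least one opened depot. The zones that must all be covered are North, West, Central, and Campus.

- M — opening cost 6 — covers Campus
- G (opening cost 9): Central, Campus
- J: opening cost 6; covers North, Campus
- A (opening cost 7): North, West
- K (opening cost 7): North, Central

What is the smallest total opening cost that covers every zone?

16

This is a weighted set-cover instance.
Choose G and A: together they cover North, West, Central, Campus — every zone.
Total opening cost: 9 + 7 = 16.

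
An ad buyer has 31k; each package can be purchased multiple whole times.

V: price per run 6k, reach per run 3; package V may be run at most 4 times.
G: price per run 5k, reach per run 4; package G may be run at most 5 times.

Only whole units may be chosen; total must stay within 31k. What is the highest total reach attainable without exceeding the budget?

G has the best ratio (4/5); taking only G gives at most 5×4 = 20 (stopped by the supply cap of 5).
Mixing does better — 1×V and 5×G: price 31 ≤ 31, reach 1·3 + 5·4 = 23.

23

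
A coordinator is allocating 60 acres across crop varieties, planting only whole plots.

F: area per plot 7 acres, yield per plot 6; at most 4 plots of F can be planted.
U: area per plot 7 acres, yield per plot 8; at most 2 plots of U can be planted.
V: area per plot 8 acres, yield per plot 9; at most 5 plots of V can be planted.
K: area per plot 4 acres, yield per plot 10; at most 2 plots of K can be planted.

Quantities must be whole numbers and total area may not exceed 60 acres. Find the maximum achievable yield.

75

1×U, 5×V, and 2×K: area 55 ≤ 60, yield 1·8 + 5·9 + 2·10 = 73.
2×F, 2×U, 3×V, and 2×K: area 60 ≤ 60, yield 2·6 + 2·8 + 3·9 + 2·10 = 75.
Best is 75.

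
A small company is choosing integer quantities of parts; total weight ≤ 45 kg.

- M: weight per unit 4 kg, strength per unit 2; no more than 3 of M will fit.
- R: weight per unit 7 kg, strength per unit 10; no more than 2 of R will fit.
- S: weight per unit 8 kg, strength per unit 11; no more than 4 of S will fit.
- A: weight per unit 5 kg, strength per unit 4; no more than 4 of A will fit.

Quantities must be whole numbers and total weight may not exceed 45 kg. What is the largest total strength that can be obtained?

This is a bounded integer knapsack.
R has the best ratio (10/7); taking only R gives at most 2×10 = 20 (stopped by the supply cap of 2).
Mixing does better — 1×R, 4×S, and 1×A: weight 44 ≤ 45, strength 1·10 + 4·11 + 1·4 = 58.

58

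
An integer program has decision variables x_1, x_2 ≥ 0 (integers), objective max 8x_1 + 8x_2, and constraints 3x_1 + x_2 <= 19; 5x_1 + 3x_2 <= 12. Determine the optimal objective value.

(x_1,x_2)=(0,4): 3·0+1·4=4≤19, 5·0+3·4=12≤12, objective 32.
(x_1,x_2)=(0,3): 3·0+1·3=3≤19, 5·0+3·3=9≤12, objective 24.
No feasible integer point exceeds 32.

32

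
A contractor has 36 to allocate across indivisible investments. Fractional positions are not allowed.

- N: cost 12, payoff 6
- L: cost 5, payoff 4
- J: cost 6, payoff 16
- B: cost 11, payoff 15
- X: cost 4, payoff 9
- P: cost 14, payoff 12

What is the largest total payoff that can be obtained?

52

This is an integer program with binary decision variables.
L + J + B + P: cost 5 + 6 + 11 + 14 = 36 ≤ 36, payoff 4 + 16 + 15 + 12 = 47.
J + B + X + P: cost 6 + 11 + 4 + 14 = 35 ≤ 36, payoff 16 + 15 + 9 + 12 = 52.
N + J + B + X: cost 12 + 6 + 11 + 4 = 33 ≤ 36, payoff 6 + 16 + 15 + 9 = 46.
Best is J, B, X, and P with total payoff 52.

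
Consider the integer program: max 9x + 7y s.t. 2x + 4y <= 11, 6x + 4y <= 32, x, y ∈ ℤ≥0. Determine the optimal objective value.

The continuous relaxation peaks at (5.25, 0.125) with value 48.12; rounding to a feasible lattice point costs some objective.
(x,y)=(5,0) is feasible, giving 45.
(x,y)=(4,0) is feasible, giving 36.
No feasible integer point exceeds 45.

45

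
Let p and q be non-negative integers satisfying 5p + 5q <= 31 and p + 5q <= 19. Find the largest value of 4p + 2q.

24

(p,q)=(6,0) is feasible, giving 24.
(p,q)=(5,1) is feasible, giving 22.
(p,q)=(5,0) is feasible, giving 20.
No feasible integer point exceeds 24.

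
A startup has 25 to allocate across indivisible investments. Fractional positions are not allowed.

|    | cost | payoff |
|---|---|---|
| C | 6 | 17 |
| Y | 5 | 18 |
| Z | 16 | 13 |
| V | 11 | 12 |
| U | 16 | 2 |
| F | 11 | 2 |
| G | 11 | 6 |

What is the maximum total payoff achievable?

Treat it as a binary knapsack problem.
C + Y + F: cost 6 + 5 + 11 = 22 ≤ 25, payoff 17 + 18 + 2 = 37.
C + Y + G: cost 6 + 5 + 11 = 22 ≤ 25, payoff 17 + 18 + 6 = 41.
C + Y + V: cost 6 + 5 + 11 = 22 ≤ 25, payoff 17 + 18 + 12 = 47.
Best is C, Y, and V with total payoff 47.

47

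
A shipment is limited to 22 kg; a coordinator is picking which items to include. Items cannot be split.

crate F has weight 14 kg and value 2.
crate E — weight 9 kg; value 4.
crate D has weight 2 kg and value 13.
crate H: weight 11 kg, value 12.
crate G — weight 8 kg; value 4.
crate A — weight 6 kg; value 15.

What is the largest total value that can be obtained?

Allowing fractional choices, the relaxed optimum would be about 41.5, but items are indivisible.
crate D + crate H + crate A: weight 2 + 11 + 6 = 19 ≤ 22, value 13 + 12 + 15 = 40.
crate E + crate D + crate A: weight 9 + 2 + 6 = 17 ≤ 22, value 4 + 13 + 15 = 32.
crate D + crate G + crate A: weight 2 + 8 + 6 = 16 ≤ 22, value 13 + 4 + 15 = 32.
Best is crate D, crate H, and crate A with total value 40.

40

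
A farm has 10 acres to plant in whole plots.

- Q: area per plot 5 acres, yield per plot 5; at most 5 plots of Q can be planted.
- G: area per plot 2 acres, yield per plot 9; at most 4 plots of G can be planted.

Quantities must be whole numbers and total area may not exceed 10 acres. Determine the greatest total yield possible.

36

G has the best ratio (9/2); taking only G gives at most 4×9 = 36 (stopped by the supply cap of 4).
Optimal: 4×G: area 8 ≤ 10, yield 4·9 = 36.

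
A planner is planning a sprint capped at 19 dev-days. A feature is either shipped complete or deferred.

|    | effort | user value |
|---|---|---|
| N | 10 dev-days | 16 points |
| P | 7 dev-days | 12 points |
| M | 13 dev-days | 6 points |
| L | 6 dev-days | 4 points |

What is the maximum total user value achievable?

28

N + L: effort 10 + 6 = 16 ≤ 19, user value 16 + 4 = 20.
N: effort 10 ≤ 19, user value 16.
N + P: effort 10 + 7 = 17 ≤ 19, user value 16 + 12 = 28.
Best is N and P with total user value 28.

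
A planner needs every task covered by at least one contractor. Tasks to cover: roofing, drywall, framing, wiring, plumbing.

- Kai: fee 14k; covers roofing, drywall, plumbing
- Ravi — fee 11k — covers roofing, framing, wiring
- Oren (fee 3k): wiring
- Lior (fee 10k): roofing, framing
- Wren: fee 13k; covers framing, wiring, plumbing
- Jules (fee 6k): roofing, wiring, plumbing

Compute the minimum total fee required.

25

The greedy cost-per-new-task heuristic would pick Jules, Lior, and Kai for 30, but a cheaper cover exists.
Choose Kai and Ravi: together they cover roofing, drywall, framing, wiring, plumbing — every task.
Total fee: 14 + 11 = 25.
No cover costs less than 25.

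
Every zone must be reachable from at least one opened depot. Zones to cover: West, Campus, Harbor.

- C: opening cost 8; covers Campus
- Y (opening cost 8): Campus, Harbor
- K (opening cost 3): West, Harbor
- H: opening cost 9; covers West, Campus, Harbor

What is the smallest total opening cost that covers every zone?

9

The greedy cost-per-new-zone heuristic would pick K and C for 11, but a cheaper cover exists.
H alone covers West, Campus, Harbor — every zone.
Total opening cost: 9.
No cover costs less than 9.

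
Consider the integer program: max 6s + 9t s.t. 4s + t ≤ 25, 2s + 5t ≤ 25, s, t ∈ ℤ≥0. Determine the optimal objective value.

57

Relaxing integrality, the LP optimum is 58.33 at (s,t) = (5.56, 2.78), which is not an integer point.
(s,t)=(5,3) is feasible, giving 57.
(s,t)=(4,3) is feasible, giving 51.
(s,t)=(5,2) is feasible, giving 48.
No feasible integer point exceeds 57.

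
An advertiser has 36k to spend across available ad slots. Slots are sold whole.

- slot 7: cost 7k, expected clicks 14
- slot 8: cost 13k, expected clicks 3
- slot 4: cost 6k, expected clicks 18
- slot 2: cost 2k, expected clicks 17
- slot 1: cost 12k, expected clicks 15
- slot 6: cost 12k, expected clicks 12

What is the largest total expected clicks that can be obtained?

Allowing fractional choices, the relaxed optimum would be about 73.0, but ad slots are indivisible.
slot 7 + slot 4 + slot 2 + slot 6: cost 7 + 6 + 2 + 12 = 27 ≤ 36, expected clicks 14 + 18 + 17 + 12 = 61.
slot 7 + slot 4 + slot 2 + slot 1: cost 7 + 6 + 2 + 12 = 27 ≤ 36, expected clicks 14 + 18 + 17 + 15 = 64.
slot 4 + slot 2 + slot 1 + slot 6: cost 6 + 2 + 12 + 12 = 32 ≤ 36, expected clicks 18 + 17 + 15 + 12 = 62.
Best is slot 7, slot 4, slot 2, and slot 1 with total expected clicks 64.

64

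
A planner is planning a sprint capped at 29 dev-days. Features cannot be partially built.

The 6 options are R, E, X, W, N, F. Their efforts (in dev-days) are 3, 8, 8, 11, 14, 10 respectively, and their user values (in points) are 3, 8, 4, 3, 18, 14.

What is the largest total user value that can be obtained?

35

Allowing fractional choices, the relaxed optimum would be about 37.0, but features are indivisible.
R + E + N: effort 3 + 8 + 14 = 25 ≤ 29, user value 3 + 8 + 18 = 29.
R + N + F: effort 3 + 14 + 10 = 27 ≤ 29, user value 3 + 18 + 14 = 35.
N + F: effort 14 + 10 = 24 ≤ 29, user value 18 + 14 = 32.
Best is R, N, and F with total user value 35.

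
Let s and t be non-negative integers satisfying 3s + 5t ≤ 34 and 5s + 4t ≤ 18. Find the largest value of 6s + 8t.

Relaxing integrality, the LP optimum is 36.00 at (s,t) = (0, 4.5), which is not an integer point.
(s,t)=(0,4): 3·0+5·4=20≤34, 5·0+4·4=16≤18, objective 32.
(s,t)=(1,3): 3·1+5·3=18≤34, 5·1+4·3=17≤18, objective 30.
The best lattice point is (0,4), giving 32.

32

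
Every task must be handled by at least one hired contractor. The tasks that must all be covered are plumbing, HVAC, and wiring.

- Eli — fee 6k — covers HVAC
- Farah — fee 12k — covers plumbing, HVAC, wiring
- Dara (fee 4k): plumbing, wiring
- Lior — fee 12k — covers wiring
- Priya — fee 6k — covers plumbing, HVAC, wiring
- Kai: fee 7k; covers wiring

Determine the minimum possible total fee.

The greedy cost-per-new-task heuristic would pick Dara and Eli for 10, but a cheaper cover exists.
Priya alone covers plumbing, HVAC, wiring — every task.
Total fee: 6.
No cover costs less than 6.

6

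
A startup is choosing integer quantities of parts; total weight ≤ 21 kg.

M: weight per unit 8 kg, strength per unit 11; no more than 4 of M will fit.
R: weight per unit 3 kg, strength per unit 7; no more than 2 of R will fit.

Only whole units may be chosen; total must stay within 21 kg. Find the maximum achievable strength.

29

R has the best ratio (7/3); taking only R gives at most 2×7 = 14 (stopped by the supply cap of 2).
Mixing does better — 2×M and 1×R: weight 19 ≤ 21, strength 2·11 + 1·7 = 29.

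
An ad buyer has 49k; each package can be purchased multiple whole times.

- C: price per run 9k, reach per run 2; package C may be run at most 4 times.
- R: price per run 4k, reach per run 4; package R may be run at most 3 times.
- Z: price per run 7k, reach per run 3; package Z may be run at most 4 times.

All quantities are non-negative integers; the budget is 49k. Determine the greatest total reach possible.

26

This is a bounded integer knapsack.
1×C, 3×R, and 4×Z: price 49 ≤ 49, reach 1·2 + 3·4 + 4·3 = 26.
3×R and 4×Z: price 40 ≤ 49, reach 3·4 + 4·3 = 24.
Best is 26.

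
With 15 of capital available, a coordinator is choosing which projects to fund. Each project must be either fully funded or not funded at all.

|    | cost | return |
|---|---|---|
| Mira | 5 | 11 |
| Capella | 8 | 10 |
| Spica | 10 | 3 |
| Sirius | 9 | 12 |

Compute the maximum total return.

23

Take Mira and Sirius: cost 5 + 9 = 14 ≤ 15, return 11 + 12 = 23.
No other feasible combination does better.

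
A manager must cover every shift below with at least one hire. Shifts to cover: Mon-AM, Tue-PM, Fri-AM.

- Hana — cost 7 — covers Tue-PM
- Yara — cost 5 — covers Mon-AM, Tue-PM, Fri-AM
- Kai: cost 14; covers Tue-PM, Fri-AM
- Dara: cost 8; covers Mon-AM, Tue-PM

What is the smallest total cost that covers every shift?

This is an integer covering problem.
Yara alone covers Mon-AM, Tue-PM, Fri-AM — every shift.
Total cost: 5.

5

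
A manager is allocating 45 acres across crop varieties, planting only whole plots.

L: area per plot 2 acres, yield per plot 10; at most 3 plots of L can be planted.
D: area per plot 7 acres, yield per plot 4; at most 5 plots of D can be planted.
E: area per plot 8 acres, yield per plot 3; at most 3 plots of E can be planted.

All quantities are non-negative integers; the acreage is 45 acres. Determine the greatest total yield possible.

Take 3×L and 5×D: area 41 ≤ 45, yield 3·10 + 5·4 = 50.
L has the best ratio (10/2) and is taken to its limit of 3; remaining capacity is filled optimally with the others.

50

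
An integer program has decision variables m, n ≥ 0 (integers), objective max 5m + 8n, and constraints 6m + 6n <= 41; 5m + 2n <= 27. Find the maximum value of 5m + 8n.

The continuous relaxation peaks at (0, 6.83) with value 54.67; rounding to a feasible lattice point costs some objective.
(m,n)=(0,6): 6·0+6·6=36≤41, 5·0+2·6=12≤27, objective 48.
(m,n)=(1,5): 6·1+6·5=36≤41, 5·1+2·5=15≤27, objective 45.
No feasible integer point exceeds 48.

48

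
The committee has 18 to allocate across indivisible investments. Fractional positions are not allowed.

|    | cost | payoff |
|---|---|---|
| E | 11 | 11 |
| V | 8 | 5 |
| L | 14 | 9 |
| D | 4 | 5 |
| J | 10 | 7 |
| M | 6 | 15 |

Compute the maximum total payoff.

26

J + M: cost 10 + 6 = 16 ≤ 18, payoff 7 + 15 = 22.
E + M: cost 11 + 6 = 17 ≤ 18, payoff 11 + 15 = 26.
V + D + M: cost 8 + 4 + 6 = 18 ≤ 18, payoff 5 + 5 + 15 = 25.
Best is E and M with total payoff 26.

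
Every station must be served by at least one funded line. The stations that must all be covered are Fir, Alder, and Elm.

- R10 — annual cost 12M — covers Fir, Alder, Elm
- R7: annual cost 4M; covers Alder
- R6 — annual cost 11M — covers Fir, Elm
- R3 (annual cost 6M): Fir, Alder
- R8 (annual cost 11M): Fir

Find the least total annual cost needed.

This is an integer covering problem.
The greedy cost-per-new-station heuristic would pick R3 and R6 for 17, but a cheaper cover exists.
R10 alone covers Fir, Alder, Elm — every station.
Total annual cost: 12.
No cover costs less than 12.

12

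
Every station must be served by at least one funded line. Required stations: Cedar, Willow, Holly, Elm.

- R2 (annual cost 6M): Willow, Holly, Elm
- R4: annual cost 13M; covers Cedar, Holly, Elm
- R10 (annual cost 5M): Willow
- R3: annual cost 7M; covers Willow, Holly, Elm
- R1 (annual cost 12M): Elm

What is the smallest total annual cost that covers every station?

18

The greedy cost-per-new-station heuristic would pick R2 and R4 for 19, but a cheaper cover exists.
Choose R4 and R10: together they cover Cedar, Willow, Holly, Elm — every station.
Total annual cost: 13 + 5 = 18.
No cover costs less than 18.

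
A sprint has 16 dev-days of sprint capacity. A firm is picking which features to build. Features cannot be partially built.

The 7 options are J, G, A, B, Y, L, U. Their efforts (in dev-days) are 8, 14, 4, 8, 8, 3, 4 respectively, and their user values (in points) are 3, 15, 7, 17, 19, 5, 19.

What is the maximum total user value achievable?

45

A + Y + U: effort 4 + 8 + 4 = 16 ≤ 16, user value 7 + 19 + 19 = 45.
A + B + U: effort 4 + 8 + 4 = 16 ≤ 16, user value 7 + 17 + 19 = 43.
Y + L + U: effort 8 + 3 + 4 = 15 ≤ 16, user value 19 + 5 + 19 = 43.
Best is A, Y, and U with total user value 45.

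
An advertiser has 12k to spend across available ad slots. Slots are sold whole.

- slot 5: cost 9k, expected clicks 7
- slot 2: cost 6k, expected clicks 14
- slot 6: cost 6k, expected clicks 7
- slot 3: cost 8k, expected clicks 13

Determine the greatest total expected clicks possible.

21

slot 2: cost 6 ≤ 12, expected clicks 14.
slot 2 + slot 6: cost 6 + 6 = 12 ≤ 12, expected clicks 14 + 7 = 21.
Best is slot 2 and slot 6 with total expected clicks 21.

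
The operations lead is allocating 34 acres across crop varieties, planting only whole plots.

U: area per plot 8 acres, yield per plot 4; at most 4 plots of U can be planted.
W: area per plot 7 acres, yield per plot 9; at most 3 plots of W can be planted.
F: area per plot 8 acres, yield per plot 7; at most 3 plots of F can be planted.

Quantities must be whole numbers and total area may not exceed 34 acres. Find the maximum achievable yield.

34

Take 3×W and 1×F: area 29 ≤ 34, yield 3·9 + 1·7 = 34.
W has the best ratio (9/7) and is taken to its limit of 3; remaining capacity is filled optimally with the others.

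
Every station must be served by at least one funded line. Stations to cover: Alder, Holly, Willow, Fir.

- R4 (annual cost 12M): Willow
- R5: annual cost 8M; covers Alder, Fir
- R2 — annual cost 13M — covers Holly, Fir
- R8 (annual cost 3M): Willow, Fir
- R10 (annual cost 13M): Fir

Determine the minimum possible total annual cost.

24

This is a weighted set-cover instance.
Choose R5, R2, and R8: together they cover Alder, Holly, Willow, Fir — every station.
Total annual cost: 8 + 13 + 3 = 24.
No cover costs less than 24.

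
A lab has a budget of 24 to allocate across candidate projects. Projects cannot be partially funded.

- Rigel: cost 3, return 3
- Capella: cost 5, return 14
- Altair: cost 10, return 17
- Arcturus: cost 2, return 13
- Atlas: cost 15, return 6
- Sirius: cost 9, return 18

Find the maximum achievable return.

This is a 0-1 knapsack instance.
Allowing fractional choices, the relaxed optimum would be about 58.6, but projects are indivisible.
Rigel + Altair + Arcturus + Sirius: cost 3 + 10 + 2 + 9 = 24 ≤ 24, return 3 + 17 + 13 + 18 = 51.
Capella + Altair + Sirius: cost 5 + 10 + 9 = 24 ≤ 24, return 14 + 17 + 18 = 49.
Best is Rigel, Altair, Arcturus, and Sirius with total return 51.

51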